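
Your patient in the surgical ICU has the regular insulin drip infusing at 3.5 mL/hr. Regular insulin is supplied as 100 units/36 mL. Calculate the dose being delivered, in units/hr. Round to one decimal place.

9.7 units/hr

Concentration = 100 units ÷ 36 mL = 2.777778 units/mL
Drug rate = 3.5 mL/hr × 2.777778 units/mL = 9.722222 units/hr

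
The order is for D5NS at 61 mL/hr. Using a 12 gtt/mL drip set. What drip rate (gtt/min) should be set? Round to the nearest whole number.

61 mL/hr ÷ 60 min/hr = 1.016667 mL/min
1.016667 mL/min × 12 gtt/mL = 12.2 gtt/min

12 gtt/min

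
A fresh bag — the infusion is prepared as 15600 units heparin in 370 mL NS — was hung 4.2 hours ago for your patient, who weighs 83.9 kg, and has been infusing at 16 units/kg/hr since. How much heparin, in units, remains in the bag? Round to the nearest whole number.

Dose = 16 units/kg/hr × 83.9 kg = 1342.4 units/hr
Concentration = 15600 units ÷ 370 mL = 42.16216 units/mL
Rate = 1342.4 units/hr ÷ 42.16216 units/mL = 31.83897 mL/hr
Volume infused = 31.83897 mL/hr × 4.2 hr = 133.7237 mL
Volume remaining = 370 − 133.7237 = 236.2763 mL
Drug remaining = 236.2763 mL × 42.16216 units/mL = 9961.92 units

9962 units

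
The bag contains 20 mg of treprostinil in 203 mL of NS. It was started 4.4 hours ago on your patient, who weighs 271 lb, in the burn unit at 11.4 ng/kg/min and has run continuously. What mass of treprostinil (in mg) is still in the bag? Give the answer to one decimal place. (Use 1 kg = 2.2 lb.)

19.6 mg

Weight = 271 lb ÷ 2.2 lb/kg = 123.1818 kg
Dose = 11.4 ng/kg/min × 123.1818 kg = 1404.273 ng/min
1404.273 ng/min × 60 min/hr = 84256.36 ng/hr
Concentration = 20 mg ÷ 203 mL = 0.09852217 mg/mL = 98522.17 ng/mL
Rate = 84256.36 ng/hr ÷ 98522.17 ng/mL = 0.8552021 mL/hr
Volume infused = 0.8552021 mL/hr × 4.4 hr = 3.762889 mL
Volume remaining = 203 − 3.762889 = 199.2371 mL
Drug remaining = 199.2371 mL × 98522.17 ng/mL = 19629272 ng = 19.62927 mg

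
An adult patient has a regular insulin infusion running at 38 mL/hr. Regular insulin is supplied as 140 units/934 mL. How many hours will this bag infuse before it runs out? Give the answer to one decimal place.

Duration = 934 mL ÷ 38 mL/hr = 24.57895 hr

24.6 hours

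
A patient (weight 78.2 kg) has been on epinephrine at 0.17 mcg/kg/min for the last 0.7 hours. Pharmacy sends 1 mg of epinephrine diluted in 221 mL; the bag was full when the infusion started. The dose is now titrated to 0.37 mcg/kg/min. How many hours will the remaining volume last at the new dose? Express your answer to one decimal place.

Initial rate:
Dose = 0.17 mcg/kg/min × 78.2 kg = 13.294 mcg/min
13.294 mcg/min × 60 min/hr = 797.64 mcg/hr
Concentration = 1 mg ÷ 221 mL = 0.004524887 mg/mL = 4.524887 mcg/mL
Rate = 797.64 mcg/hr ÷ 4.524887 mcg/mL = 176.2784 mL/hr
Volume infused so far = 176.2784 mL/hr × 0.7 hr = 123.3949 mL
Volume remaining = 221 − 123.3949 = 97.60509 mL
New rate:
Dose = 0.37 mcg/kg/min × 78.2 kg = 28.934 mcg/min
28.934 mcg/min × 60 min/hr = 1736.04 mcg/hr
Rate = 1736.04 mcg/hr ÷ 4.524887 mcg/mL = 383.6648 mL/hr
Time remaining = 97.60509 mL ÷ 383.6648 mL/hr = 0.254402 hr

0.3 hours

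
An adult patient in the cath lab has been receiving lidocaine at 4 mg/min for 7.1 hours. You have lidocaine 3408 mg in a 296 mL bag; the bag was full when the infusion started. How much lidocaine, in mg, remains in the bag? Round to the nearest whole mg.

4 mg/min × 60 min/hr = 240 mg/hr
Concentration = 3408 mg ÷ 296 mL = 11.51351 mg/mL
Rate = 240 mg/hr ÷ 11.51351 mg/mL = 20.84507 mL/hr
Volume infused = 20.84507 mL/hr × 7.1 hr = 148 mL
Volume remaining = 296 − 148 = 148 mL
Drug remaining = 148 mL × 11.51351 mg/mL = 1704 mg

1704 mg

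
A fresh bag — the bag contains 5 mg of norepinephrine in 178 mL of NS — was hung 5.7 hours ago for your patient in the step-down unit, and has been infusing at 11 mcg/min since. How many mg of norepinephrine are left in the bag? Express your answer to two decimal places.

1.24 mg

11 mcg/min × 60 min/hr = 660 mcg/hr
Concentration = 5 mg ÷ 178 mL = 0.02808989 mg/mL = 28.08989 mcg/mL
Rate = 660 mcg/hr ÷ 28.08989 mcg/mL = 23.496 mL/hr
Volume infused = 23.496 mL/hr × 5.7 hr = 133.9272 mL
Volume remaining = 178 − 133.9272 = 44.0728 mL
Drug remaining = 44.0728 mL × 28.08989 mcg/mL = 1238 mcg = 1.238 mg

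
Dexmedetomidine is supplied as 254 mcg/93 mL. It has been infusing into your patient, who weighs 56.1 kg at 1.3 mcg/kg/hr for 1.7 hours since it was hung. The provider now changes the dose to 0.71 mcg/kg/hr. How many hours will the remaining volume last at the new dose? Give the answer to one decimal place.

Initial rate:
Dose = 1.3 mcg/kg/hr × 56.1 kg = 72.93 mcg/hr
Concentration = 254 mcg ÷ 93 mL = 2.731183 mcg/mL
Rate = 72.93 mcg/hr ÷ 2.731183 mcg/mL = 26.70272 mL/hr
Volume infused so far = 26.70272 mL/hr × 1.7 hr = 45.39462 mL
Volume remaining = 93 − 45.39462 = 47.60538 mL
New rate:
Dose = 0.71 mcg/kg/hr × 56.1 kg = 39.831 mcg/hr
Rate = 39.831 mcg/hr ÷ 2.731183 mcg/mL = 14.58379 mL/hr
Time remaining = 47.60538 mL ÷ 14.58379 mL/hr = 3.264267 hr

3.3 hours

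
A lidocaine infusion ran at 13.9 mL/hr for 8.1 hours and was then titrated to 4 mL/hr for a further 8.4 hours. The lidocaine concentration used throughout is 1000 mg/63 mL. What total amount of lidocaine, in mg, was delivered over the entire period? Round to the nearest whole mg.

2320 mg

Concentration = 1000 mg ÷ 63 mL = 15.87302 mg/mL
Stage 1: 13.9 mL/hr × 8.1 hr = 112.59 mL → 112.59 mL × 15.87302 mg/mL = 1787.143 mg
Stage 2: 4 mL/hr × 8.4 hr = 33.6 mL → 33.6 mL × 15.87302 mg/mL = 533.3333 mg
Total = 1787.143 + 533.3333 = 2320.476 mg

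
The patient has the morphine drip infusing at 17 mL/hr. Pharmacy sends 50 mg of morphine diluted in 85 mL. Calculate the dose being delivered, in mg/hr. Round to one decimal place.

10.0 mg/hr

Concentration = 50 mg ÷ 85 mL = 0.5882353 mg/mL
Drug rate = 17 mL/hr × 0.5882353 mg/mL = 10 mg/hr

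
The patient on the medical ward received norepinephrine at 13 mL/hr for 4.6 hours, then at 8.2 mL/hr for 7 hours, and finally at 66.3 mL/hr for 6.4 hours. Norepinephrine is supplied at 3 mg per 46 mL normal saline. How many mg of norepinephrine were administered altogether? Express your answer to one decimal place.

35.3 mg

Concentration = 3 mg ÷ 46 mL = 0.06521739 mg/mL
Stage 1: 13 mL/hr × 4.6 hr = 59.8 mL → 59.8 mL × 0.06521739 mg/mL = 3.9 mg
Stage 2: 8.2 mL/hr × 7 hr = 57.4 mL → 57.4 mL × 0.06521739 mg/mL = 3.743478 mg
Stage 3: 66.3 mL/hr × 6.4 hr = 424.32 mL → 424.32 mL × 0.06521739 mg/mL = 27.67304 mg
Total = 3.9 + 3.743478 + 27.67304 = 35.31652 mg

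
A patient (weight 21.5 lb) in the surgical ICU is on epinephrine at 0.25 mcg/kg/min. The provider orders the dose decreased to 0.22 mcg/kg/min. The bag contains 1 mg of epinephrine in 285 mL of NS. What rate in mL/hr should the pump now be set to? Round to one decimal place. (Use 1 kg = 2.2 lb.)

36.8 mL/hr

Weight = 21.5 lb ÷ 2.2 lb/kg = 9.772727 kg
Dose = 0.22 mcg/kg/min × 9.772727 kg = 2.15 mcg/min
2.15 mcg/min × 60 min/hr = 129 mcg/hr
Concentration = 1 mg ÷ 285 mL = 0.003508772 mg/mL = 3.508772 mcg/mL
Rate = 129 mcg/hr ÷ 3.508772 mcg/mL = 36.765 mL/hr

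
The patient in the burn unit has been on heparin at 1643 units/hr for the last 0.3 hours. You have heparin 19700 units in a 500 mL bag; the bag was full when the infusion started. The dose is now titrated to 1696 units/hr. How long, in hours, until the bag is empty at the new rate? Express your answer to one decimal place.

11.3 hours

Initial rate:
Concentration = 19700 units ÷ 500 mL = 39.4 units/mL
Rate = 1643 units/hr ÷ 39.4 units/mL = 41.70051 mL/hr
Volume infused so far = 41.70051 mL/hr × 0.3 hr = 12.51015 mL
Volume remaining = 500 − 12.51015 = 487.4898 mL
New rate:
Rate = 1696 units/hr ÷ 39.4 units/mL = 43.04569 mL/hr
Time remaining = 487.4898 mL ÷ 43.04569 mL/hr = 11.32494 hr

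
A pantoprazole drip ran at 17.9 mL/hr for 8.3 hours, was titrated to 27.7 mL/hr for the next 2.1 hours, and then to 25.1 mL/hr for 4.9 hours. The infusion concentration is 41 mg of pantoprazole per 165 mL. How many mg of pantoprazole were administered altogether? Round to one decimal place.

Concentration = 41 mg ÷ 165 mL = 0.2484848 mg/mL
Stage 1: 17.9 mL/hr × 8.3 hr = 148.57 mL → 148.57 mL × 0.2484848 mg/mL = 36.91739 mg
Stage 2: 27.7 mL/hr × 2.1 hr = 58.17 mL → 58.17 mL × 0.2484848 mg/mL = 14.45436 mg
Stage 3: 25.1 mL/hr × 4.9 hr = 122.99 mL → 122.99 mL × 0.2484848 mg/mL = 30.56115 mg
Total = 36.91739 + 14.45436 + 30.56115 = 81.93291 mg

81.9 mg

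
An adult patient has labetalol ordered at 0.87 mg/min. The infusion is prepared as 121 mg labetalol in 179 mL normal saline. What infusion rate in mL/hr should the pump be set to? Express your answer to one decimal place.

0.87 mg/min × 60 min/hr = 52.2 mg/hr
Concentration = 121 mg ÷ 179 mL = 0.6759777 mg/mL
Rate = 52.2 mg/hr ÷ 0.6759777 mg/mL = 77.22149 mL/hr

77.2 mL/hr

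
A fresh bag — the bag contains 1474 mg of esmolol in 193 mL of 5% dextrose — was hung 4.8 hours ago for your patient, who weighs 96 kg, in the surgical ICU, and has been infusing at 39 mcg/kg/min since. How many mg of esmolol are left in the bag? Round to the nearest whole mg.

Dose = 39 mcg/kg/min × 96 kg = 3744 mcg/min
3744 mcg/min × 60 min/hr = 224640 mcg/hr
Concentration = 1474 mg ÷ 193 mL = 7.637306 mg/mL = 7637.306 mcg/mL
Rate = 224640 mcg/hr ÷ 7637.306 mcg/mL = 29.41351 mL/hr
Volume infused = 29.41351 mL/hr × 4.8 hr = 141.1849 mL
Volume remaining = 193 − 141.1849 = 51.81513 mL
Drug remaining = 51.81513 mL × 7637.306 mcg/mL = 395728 mcg = 395.728 mg

396 mg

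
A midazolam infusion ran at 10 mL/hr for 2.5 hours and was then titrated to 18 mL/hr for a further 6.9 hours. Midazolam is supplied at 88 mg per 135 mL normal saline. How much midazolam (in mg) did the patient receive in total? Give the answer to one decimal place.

97.3 mg

Concentration = 88 mg ÷ 135 mL = 0.6518519 mg/mL
Stage 1: 10 mL/hr × 2.5 hr = 25 mL → 25 mL × 0.6518519 mg/mL = 16.2963 mg
Stage 2: 18 mL/hr × 6.9 hr = 124.2 mL → 124.2 mL × 0.6518519 mg/mL = 80.96 mg
Total = 16.2963 + 80.96 = 97.2563 mg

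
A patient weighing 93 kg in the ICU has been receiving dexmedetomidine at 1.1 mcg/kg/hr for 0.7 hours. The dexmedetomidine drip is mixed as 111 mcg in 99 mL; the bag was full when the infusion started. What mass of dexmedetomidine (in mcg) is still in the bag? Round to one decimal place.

39.4 mcg

Dose = 1.1 mcg/kg/hr × 93 kg = 102.3 mcg/hr
Concentration = 111 mcg ÷ 99 mL = 1.121212 mcg/mL
Rate = 102.3 mcg/hr ÷ 1.121212 mcg/mL = 91.24054 mL/hr
Volume infused = 91.24054 mL/hr × 0.7 hr = 63.86838 mL
Volume remaining = 99 − 63.86838 = 35.13162 mL
Drug remaining = 35.13162 mL × 1.121212 mcg/mL = 39.39 mcg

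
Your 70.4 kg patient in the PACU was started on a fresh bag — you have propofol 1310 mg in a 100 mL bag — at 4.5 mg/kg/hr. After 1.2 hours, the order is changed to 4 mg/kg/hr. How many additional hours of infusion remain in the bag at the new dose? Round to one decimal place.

Initial rate:
Dose = 4.5 mg/kg/hr × 70.4 kg = 316.8 mg/hr
Concentration = 1310 mg ÷ 100 mL = 13.1 mg/mL
Rate = 316.8 mg/hr ÷ 13.1 mg/mL = 24.18321 mL/hr
Volume infused so far = 24.18321 mL/hr × 1.2 hr = 29.01985 mL
Volume remaining = 100 − 29.01985 = 70.98015 mL
New rate:
Dose = 4 mg/kg/hr × 70.4 kg = 281.6 mg/hr
Rate = 281.6 mg/hr ÷ 13.1 mg/mL = 21.49618 mL/hr
Time remaining = 70.98015 mL ÷ 21.49618 mL/hr = 3.301989 hr

3.3 hours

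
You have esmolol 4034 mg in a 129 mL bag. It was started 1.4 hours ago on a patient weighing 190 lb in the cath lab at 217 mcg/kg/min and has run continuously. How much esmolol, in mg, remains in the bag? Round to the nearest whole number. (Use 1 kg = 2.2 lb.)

Weight = 190 lb ÷ 2.2 lb/kg = 86.36364 kg
Dose = 217 mcg/kg/min × 86.36364 kg = 18740.91 mcg/min
18740.91 mcg/min × 60 min/hr = 1124455 mcg/hr
Concentration = 4034 mg ÷ 129 mL = 31.27132 mg/mL = 31271.32 mcg/mL
Rate = 1124455 mcg/hr ÷ 31271.32 mcg/mL = 35.95802 mL/hr
Volume infused = 35.95802 mL/hr × 1.4 hr = 50.34122 mL
Volume remaining = 129 − 50.34122 = 78.65878 mL
Drug remaining = 78.65878 mL × 31271.32 mcg/mL = 2459764 mcg = 2459.764 mg

2460 mg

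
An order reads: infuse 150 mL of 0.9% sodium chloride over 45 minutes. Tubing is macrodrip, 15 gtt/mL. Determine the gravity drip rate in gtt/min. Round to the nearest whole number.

50 gtt/min

150 mL ÷ (45 min) = 3.333333 mL/min
3.333333 mL/min × 15 gtt/mL = 50 gtt/min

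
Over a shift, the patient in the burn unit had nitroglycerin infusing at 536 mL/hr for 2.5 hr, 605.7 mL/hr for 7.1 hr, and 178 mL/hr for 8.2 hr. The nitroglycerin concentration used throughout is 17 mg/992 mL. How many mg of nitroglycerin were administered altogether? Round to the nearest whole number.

Concentration = 17 mg ÷ 992 mL = 0.0171371 mg/mL
Stage 1: 536 mL/hr × 2.5 hr = 1340 mL → 1340 mL × 0.0171371 mg/mL = 22.96371 mg
Stage 2: 605.7 mL/hr × 7.1 hr = 4300.47 mL → 4300.47 mL × 0.0171371 mg/mL = 73.69757 mg
Stage 3: 178 mL/hr × 8.2 hr = 1459.6 mL → 1459.6 mL × 0.0171371 mg/mL = 25.01331 mg
Total = 22.96371 + 73.69757 + 25.01331 = 121.6746 mg

122 mg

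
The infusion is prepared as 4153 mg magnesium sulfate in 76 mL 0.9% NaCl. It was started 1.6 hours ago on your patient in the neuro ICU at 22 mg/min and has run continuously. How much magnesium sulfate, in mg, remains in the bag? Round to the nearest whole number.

22 mg/min × 60 min/hr = 1320 mg/hr
Concentration = 4153 mg ÷ 76 mL = 54.64474 mg/mL
Rate = 1320 mg/hr ÷ 54.64474 mg/mL = 24.15603 mL/hr
Volume infused = 24.15603 mL/hr × 1.6 hr = 38.64965 mL
Volume remaining = 76 − 38.64965 = 37.35035 mL
Drug remaining = 37.35035 mL × 54.64474 mg/mL = 2041 mg

2041 mg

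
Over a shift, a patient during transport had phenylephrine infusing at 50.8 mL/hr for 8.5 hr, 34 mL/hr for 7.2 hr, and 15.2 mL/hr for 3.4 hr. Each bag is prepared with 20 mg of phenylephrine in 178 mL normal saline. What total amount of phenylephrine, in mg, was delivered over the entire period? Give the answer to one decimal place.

81.8 mg

Concentration = 20 mg ÷ 178 mL = 0.1123596 mg/mL
Stage 1: 50.8 mL/hr × 8.5 hr = 431.8 mL → 431.8 mL × 0.1123596 mg/mL = 48.51685 mg
Stage 2: 34 mL/hr × 7.2 hr = 244.8 mL → 244.8 mL × 0.1123596 mg/mL = 27.50562 mg
Stage 3: 15.2 mL/hr × 3.4 hr = 51.68 mL → 51.68 mL × 0.1123596 mg/mL = 5.806742 mg
Total = 48.51685 + 27.50562 + 5.806742 = 81.82921 mg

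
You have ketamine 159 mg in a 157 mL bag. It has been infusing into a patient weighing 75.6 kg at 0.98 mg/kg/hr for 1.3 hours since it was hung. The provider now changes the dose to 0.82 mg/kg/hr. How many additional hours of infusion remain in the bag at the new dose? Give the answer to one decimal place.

1.0 hours

Initial rate:
Dose = 0.98 mg/kg/hr × 75.6 kg = 74.088 mg/hr
Concentration = 159 mg ÷ 157 mL = 1.012739 mg/mL
Rate = 74.088 mg/hr ÷ 1.012739 mg/mL = 73.15608 mL/hr
Volume infused so far = 73.15608 mL/hr × 1.3 hr = 95.1029 mL
Volume remaining = 157 − 95.1029 = 61.8971 mL
New rate:
Dose = 0.82 mg/kg/hr × 75.6 kg = 61.992 mg/hr
Rate = 61.992 mg/hr ÷ 1.012739 mg/mL = 61.21223 mL/hr
Time remaining = 61.8971 mL ÷ 61.21223 mL/hr = 1.011189 hr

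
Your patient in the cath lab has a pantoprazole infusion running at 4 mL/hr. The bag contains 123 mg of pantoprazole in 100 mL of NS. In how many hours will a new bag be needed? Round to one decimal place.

Duration = 100 mL ÷ 4 mL/hr = 25 hr

25.0 hours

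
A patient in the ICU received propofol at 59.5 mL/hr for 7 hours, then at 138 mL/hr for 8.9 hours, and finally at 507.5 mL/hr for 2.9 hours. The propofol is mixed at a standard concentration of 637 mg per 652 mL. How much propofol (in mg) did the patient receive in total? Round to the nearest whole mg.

3045 mg

Concentration = 637 mg ÷ 652 mL = 0.9769939 mg/mL
Stage 1: 59.5 mL/hr × 7 hr = 416.5 mL → 416.5 mL × 0.9769939 mg/mL = 406.9179 mg
Stage 2: 138 mL/hr × 8.9 hr = 1228.2 mL → 1228.2 mL × 0.9769939 mg/mL = 1199.944 mg
Stage 3: 507.5 mL/hr × 2.9 hr = 1471.75 mL → 1471.75 mL × 0.9769939 mg/mL = 1437.891 mg
Total = 406.9179 + 1199.944 + 1437.891 = 3044.753 mg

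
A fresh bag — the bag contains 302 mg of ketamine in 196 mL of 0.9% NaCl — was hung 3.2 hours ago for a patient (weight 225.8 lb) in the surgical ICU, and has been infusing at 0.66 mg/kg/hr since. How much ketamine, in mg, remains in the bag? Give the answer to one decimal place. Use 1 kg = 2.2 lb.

85.2 mg

Weight = 225.8 lb ÷ 2.2 lb/kg = 102.6364 kg
Dose = 0.66 mg/kg/hr × 102.6364 kg = 67.74 mg/hr
Concentration = 302 mg ÷ 196 mL = 1.540816 mg/mL
Rate = 67.74 mg/hr ÷ 1.540816 mg/mL = 43.96371 mL/hr
Volume infused = 43.96371 mL/hr × 3.2 hr = 140.6839 mL
Volume remaining = 196 − 140.6839 = 55.31613 mL
Drug remaining = 55.31613 mL × 1.540816 mg/mL = 85.232 mg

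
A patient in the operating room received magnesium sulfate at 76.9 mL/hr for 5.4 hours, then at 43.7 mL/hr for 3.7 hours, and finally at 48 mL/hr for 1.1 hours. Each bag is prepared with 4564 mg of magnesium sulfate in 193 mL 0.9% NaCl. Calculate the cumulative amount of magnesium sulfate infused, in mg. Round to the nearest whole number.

14892 mg

Concentration = 4564 mg ÷ 193 mL = 23.64767 mg/mL
Stage 1: 76.9 mL/hr × 5.4 hr = 415.26 mL → 415.26 mL × 23.64767 mg/mL = 9819.931 mg
Stage 2: 43.7 mL/hr × 3.7 hr = 161.69 mL → 161.69 mL × 23.64767 mg/mL = 3823.592 mg
Stage 3: 48 mL/hr × 1.1 hr = 52.8 mL → 52.8 mL × 23.64767 mg/mL = 1248.597 mg
Total = 9819.931 + 3823.592 + 1248.597 = 14892.12 mg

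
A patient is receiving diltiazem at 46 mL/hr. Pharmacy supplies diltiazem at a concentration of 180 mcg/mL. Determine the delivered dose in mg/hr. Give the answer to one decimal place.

8.3 mg/hr

Concentration = 180 mcg/mL = 0.18 mg/mL
Drug rate = 46 mL/hr × 0.18 mg/mL = 8.28 mg/hr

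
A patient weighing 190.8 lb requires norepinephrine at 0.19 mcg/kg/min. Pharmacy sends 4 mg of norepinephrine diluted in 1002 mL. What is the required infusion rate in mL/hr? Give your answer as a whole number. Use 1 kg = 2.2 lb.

248 mL/hr

Weight = 190.8 lb ÷ 2.2 lb/kg = 86.72727 kg
Dose = 0.19 mcg/kg/min × 86.72727 kg = 16.47818 mcg/min
16.47818 mcg/min × 60 min/hr = 988.6909 mcg/hr
Concentration = 4 mg ÷ 1002 mL = 0.003992016 mg/mL = 3.992016 mcg/mL
Rate = 988.6909 mcg/hr ÷ 3.992016 mcg/mL = 247.6671 mL/hr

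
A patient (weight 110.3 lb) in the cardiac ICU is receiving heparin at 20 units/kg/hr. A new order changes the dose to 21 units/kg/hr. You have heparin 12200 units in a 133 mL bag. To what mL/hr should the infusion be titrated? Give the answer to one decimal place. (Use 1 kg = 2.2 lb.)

11.5 mL/hr

Weight = 110.3 lb ÷ 2.2 lb/kg = 50.13636 kg
Dose = 21 units/kg/hr × 50.13636 kg = 1052.864 units/hr
Concentration = 12200 units ÷ 133 mL = 91.72932 units/mL
Rate = 1052.864 units/hr ÷ 91.72932 units/mL = 11.47794 mL/hr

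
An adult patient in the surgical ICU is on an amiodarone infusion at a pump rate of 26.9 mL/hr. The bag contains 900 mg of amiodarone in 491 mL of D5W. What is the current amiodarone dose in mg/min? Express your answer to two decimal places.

Concentration = 900 mg ÷ 491 mL = 1.832994 mg/mL
Drug rate = 26.9 mL/hr × 1.832994 mg/mL = 49.30754 mg/hr
49.30754 mg/hr ÷ 60 min/hr = 0.8217923 mg/min

0.82 mg/min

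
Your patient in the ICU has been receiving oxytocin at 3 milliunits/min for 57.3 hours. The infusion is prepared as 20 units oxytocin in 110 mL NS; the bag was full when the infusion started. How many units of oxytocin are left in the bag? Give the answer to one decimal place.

9.7 units

3 milliunits/min × 60 min/hr = 180 milliunits/hr
Concentration = 20 units ÷ 110 mL = 0.1818182 units/mL = 181.8182 milliunits/mL
Rate = 180 milliunits/hr ÷ 181.8182 milliunits/mL = 0.99 mL/hr
Volume infused = 0.99 mL/hr × 57.3 hr = 56.727 mL
Volume remaining = 110 − 56.727 = 53.273 mL
Drug remaining = 53.273 mL × 181.8182 milliunits/mL = 9686 milliunits = 9.686 units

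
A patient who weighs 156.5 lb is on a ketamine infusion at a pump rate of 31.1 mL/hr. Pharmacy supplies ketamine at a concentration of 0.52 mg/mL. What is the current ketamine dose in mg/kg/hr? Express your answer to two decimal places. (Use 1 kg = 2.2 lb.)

0.23 mg/kg/hr

Weight = 156.5 lb ÷ 2.2 lb/kg = 71.13636 kg
Drug rate = 31.1 mL/hr × 0.52 mg/mL = 16.172 mg/hr
16.172 mg/hr ÷ 71.13636 kg = 0.227338 mg/kg/hr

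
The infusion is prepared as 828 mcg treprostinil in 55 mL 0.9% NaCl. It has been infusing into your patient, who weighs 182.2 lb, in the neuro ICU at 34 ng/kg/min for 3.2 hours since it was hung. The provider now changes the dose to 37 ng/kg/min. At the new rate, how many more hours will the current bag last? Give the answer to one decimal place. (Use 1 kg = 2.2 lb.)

Initial rate:
Weight = 182.2 lb ÷ 2.2 lb/kg = 82.81818 kg
Dose = 34 ng/kg/min × 82.81818 kg = 2815.818 ng/min
2815.818 ng/min × 60 min/hr = 168949.1 ng/hr
Concentration = 828 mcg ÷ 55 mL = 15.05455 mcg/mL = 15054.55 ng/mL
Rate = 168949.1 ng/hr ÷ 15054.55 ng/mL = 11.22246 mL/hr
Volume infused so far = 11.22246 mL/hr × 3.2 hr = 35.91188 mL
Volume remaining = 55 − 35.91188 = 19.08812 mL
New rate:
Dose = 37 ng/kg/min × 82.81818 kg = 3064.273 ng/min
3064.273 ng/min × 60 min/hr = 183856.4 ng/hr
Rate = 183856.4 ng/hr ÷ 15054.55 ng/mL = 12.21268 mL/hr
Time remaining = 19.08812 mL ÷ 12.21268 mL/hr = 1.562975 hr

1.6 hours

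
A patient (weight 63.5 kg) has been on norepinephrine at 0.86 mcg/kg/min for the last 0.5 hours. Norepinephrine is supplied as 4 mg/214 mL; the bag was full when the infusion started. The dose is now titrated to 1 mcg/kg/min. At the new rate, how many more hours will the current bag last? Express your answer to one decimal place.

0.6 hours

Initial rate:
Dose = 0.86 mcg/kg/min × 63.5 kg = 54.61 mcg/min
54.61 mcg/min × 60 min/hr = 3276.6 mcg/hr
Concentration = 4 mg ÷ 214 mL = 0.01869159 mg/mL = 18.69159 mcg/mL
Rate = 3276.6 mcg/hr ÷ 18.69159 mcg/mL = 175.2981 mL/hr
Volume infused so far = 175.2981 mL/hr × 0.5 hr = 87.64905 mL
Volume remaining = 214 − 87.64905 = 126.3509 mL
New rate:
Dose = 1 mcg/kg/min × 63.5 kg = 63.5 mcg/min
63.5 mcg/min × 60 min/hr = 3810 mcg/hr
Rate = 3810 mcg/hr ÷ 18.69159 mcg/mL = 203.835 mL/hr
Time remaining = 126.3509 mL ÷ 203.835 mL/hr = 0.6198688 hr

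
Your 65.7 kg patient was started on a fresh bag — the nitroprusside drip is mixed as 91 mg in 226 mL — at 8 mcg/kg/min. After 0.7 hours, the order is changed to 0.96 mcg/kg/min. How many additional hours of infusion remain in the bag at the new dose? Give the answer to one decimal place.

Initial rate:
Dose = 8 mcg/kg/min × 65.7 kg = 525.6 mcg/min
525.6 mcg/min × 60 min/hr = 31536 mcg/hr
Concentration = 91 mg ÷ 226 mL = 0.4026549 mg/mL = 402.6549 mcg/mL
Rate = 31536 mcg/hr ÷ 402.6549 mcg/mL = 78.32018 mL/hr
Volume infused so far = 78.32018 mL/hr × 0.7 hr = 54.82412 mL
Volume remaining = 226 − 54.82412 = 171.1759 mL
New rate:
Dose = 0.96 mcg/kg/min × 65.7 kg = 63.072 mcg/min
63.072 mcg/min × 60 min/hr = 3784.32 mcg/hr
Rate = 3784.32 mcg/hr ÷ 402.6549 mcg/mL = 9.398421 mL/hr
Time remaining = 171.1759 mL ÷ 9.398421 mL/hr = 18.21326 hr

18.2 hours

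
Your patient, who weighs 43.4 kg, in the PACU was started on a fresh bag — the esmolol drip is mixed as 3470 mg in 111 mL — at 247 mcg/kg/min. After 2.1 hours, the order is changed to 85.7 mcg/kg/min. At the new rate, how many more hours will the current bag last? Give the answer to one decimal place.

Initial rate:
Dose = 247 mcg/kg/min × 43.4 kg = 10719.8 mcg/min
10719.8 mcg/min × 60 min/hr = 643188 mcg/hr
Concentration = 3470 mg ÷ 111 mL = 31.26126 mg/mL = 31261.26 mcg/mL
Rate = 643188 mcg/hr ÷ 31261.26 mcg/mL = 20.5746 mL/hr
Volume infused so far = 20.5746 mL/hr × 2.1 hr = 43.20666 mL
Volume remaining = 111 − 43.20666 = 67.79334 mL
New rate:
Dose = 85.7 mcg/kg/min × 43.4 kg = 3719.38 mcg/min
3719.38 mcg/min × 60 min/hr = 223162.8 mcg/hr
Rate = 223162.8 mcg/hr ÷ 31261.26 mcg/mL = 7.138637 mL/hr
Time remaining = 67.79334 mL ÷ 7.138637 mL/hr = 9.496678 hr

9.5 hours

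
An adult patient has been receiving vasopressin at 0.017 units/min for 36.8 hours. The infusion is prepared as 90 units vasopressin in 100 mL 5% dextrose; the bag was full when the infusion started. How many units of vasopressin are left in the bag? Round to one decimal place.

0.017 units/min × 60 min/hr = 1.02 units/hr
Concentration = 90 units ÷ 100 mL = 0.9 units/mL
Rate = 1.02 units/hr ÷ 0.9 units/mL = 1.133333 mL/hr
Volume infused = 1.133333 mL/hr × 36.8 hr = 41.70667 mL
Volume remaining = 100 − 41.70667 = 58.29333 mL
Drug remaining = 58.29333 mL × 0.9 units/mL = 52.464 units

52.5 units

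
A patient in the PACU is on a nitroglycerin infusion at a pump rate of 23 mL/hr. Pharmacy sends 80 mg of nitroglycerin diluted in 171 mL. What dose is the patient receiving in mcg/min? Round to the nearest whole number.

Concentration = 80 mg ÷ 171 mL = 0.4678363 mg/mL = 467.8363 mcg/mL
Drug rate = 23 mL/hr × 467.8363 mcg/mL = 10760.23 mcg/hr
10760.23 mcg/hr ÷ 60 min/hr = 179.3372 mcg/min

179 mcg/min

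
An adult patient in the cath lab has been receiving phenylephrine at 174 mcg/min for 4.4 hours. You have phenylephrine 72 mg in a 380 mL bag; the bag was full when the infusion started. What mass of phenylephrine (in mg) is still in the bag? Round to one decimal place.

26.1 mg

174 mcg/min × 60 min/hr = 10440 mcg/hr
Concentration = 72 mg ÷ 380 mL = 0.1894737 mg/mL = 189.4737 mcg/mL
Rate = 10440 mcg/hr ÷ 189.4737 mcg/mL = 55.1 mL/hr
Volume infused = 55.1 mL/hr × 4.4 hr = 242.44 mL
Volume remaining = 380 − 242.44 = 137.56 mL
Drug remaining = 137.56 mL × 189.4737 mcg/mL = 26064 mcg = 26.064 mg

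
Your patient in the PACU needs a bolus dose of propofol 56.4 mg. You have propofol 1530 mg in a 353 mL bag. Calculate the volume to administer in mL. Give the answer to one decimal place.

13.0 mL

Concentration = 1530 mg ÷ 353 mL = 4.334278 mg/mL
Volume = 56.4 mg ÷ 4.334278 mg/mL = 13.01255 mL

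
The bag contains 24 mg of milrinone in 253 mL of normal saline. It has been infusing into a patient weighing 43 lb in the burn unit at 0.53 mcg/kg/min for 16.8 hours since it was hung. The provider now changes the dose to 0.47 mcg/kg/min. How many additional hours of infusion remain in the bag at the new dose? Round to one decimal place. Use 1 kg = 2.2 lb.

24.6 hours

Initial rate:
Weight = 43 lb ÷ 2.2 lb/kg = 19.54545 kg
Dose = 0.53 mcg/kg/min × 19.54545 kg = 10.35909 mcg/min
10.35909 mcg/min × 60 min/hr = 621.5455 mcg/hr
Concentration = 24 mg ÷ 253 mL = 0.09486166 mg/mL = 94.86166 mcg/mL
Rate = 621.5455 mcg/hr ÷ 94.86166 mcg/mL = 6.552125 mL/hr
Volume infused so far = 6.552125 mL/hr × 16.8 hr = 110.0757 mL
Volume remaining = 253 − 110.0757 = 142.9243 mL
New rate:
Dose = 0.47 mcg/kg/min × 19.54545 kg = 9.186364 mcg/min
9.186364 mcg/min × 60 min/hr = 551.1818 mcg/hr
Rate = 551.1818 mcg/hr ÷ 94.86166 mcg/mL = 5.810375 mL/hr
Time remaining = 142.9243 mL ÷ 5.810375 mL/hr = 24.59812 hr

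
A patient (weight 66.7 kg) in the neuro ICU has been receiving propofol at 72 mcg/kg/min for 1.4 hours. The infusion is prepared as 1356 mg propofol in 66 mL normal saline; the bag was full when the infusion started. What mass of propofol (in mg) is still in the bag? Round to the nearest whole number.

Dose = 72 mcg/kg/min × 66.7 kg = 4802.4 mcg/min
4802.4 mcg/min × 60 min/hr = 288144 mcg/hr
Concentration = 1356 mg ÷ 66 mL = 20.54545 mg/mL = 20545.45 mcg/mL
Rate = 288144 mcg/hr ÷ 20545.45 mcg/mL = 14.02471 mL/hr
Volume infused = 14.02471 mL/hr × 1.4 hr = 19.63459 mL
Volume remaining = 66 − 19.63459 = 46.36541 mL
Drug remaining = 46.36541 mL × 20545.45 mcg/mL = 952598.4 mcg = 952.5984 mg

953 mg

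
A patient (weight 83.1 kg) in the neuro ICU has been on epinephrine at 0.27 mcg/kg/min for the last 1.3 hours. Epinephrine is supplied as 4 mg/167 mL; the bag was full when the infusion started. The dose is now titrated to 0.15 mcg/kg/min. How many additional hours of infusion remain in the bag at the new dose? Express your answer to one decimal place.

3.0 hours

Initial rate:
Dose = 0.27 mcg/kg/min × 83.1 kg = 22.437 mcg/min
22.437 mcg/min × 60 min/hr = 1346.22 mcg/hr
Concentration = 4 mg ÷ 167 mL = 0.0239521 mg/mL = 23.9521 mcg/mL
Rate = 1346.22 mcg/hr ÷ 23.9521 mcg/mL = 56.20468 mL/hr
Volume infused so far = 56.20468 mL/hr × 1.3 hr = 73.06609 mL
Volume remaining = 167 − 73.06609 = 93.93391 mL
New rate:
Dose = 0.15 mcg/kg/min × 83.1 kg = 12.465 mcg/min
12.465 mcg/min × 60 min/hr = 747.9 mcg/hr
Rate = 747.9 mcg/hr ÷ 23.9521 mcg/mL = 31.22482 mL/hr
Time remaining = 93.93391 mL ÷ 31.22482 mL/hr = 3.008309 hr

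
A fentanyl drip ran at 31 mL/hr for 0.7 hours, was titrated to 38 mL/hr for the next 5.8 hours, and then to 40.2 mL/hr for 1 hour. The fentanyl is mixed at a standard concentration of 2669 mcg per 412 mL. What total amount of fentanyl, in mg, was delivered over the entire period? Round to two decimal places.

1.83 mg

Concentration = 2669 mcg ÷ 412 mL = 6.478155 mcg/mL
Stage 1: 31 mL/hr × 0.7 hr = 21.7 mL → 21.7 mL × 6.478155 mcg/mL = 140.576 mcg
Stage 2: 38 mL/hr × 5.8 hr = 220.4 mL → 220.4 mL × 6.478155 mcg/mL = 1427.785 mcg
Stage 3: 40.2 mL/hr × 1 hr = 40.2 mL → 40.2 mL × 6.478155 mcg/mL = 260.4218 mcg
Total = 140.576 + 1427.785 + 260.4218 = 1828.783 mcg = 1.828783 mg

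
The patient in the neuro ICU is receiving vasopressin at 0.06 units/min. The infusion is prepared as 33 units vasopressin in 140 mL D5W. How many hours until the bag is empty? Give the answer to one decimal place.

9.2 hours

0.06 units/min × 60 min/hr = 3.6 units/hr
Concentration = 33 units ÷ 140 mL = 0.2357143 units/mL
Rate = 3.6 units/hr ÷ 0.2357143 units/mL = 15.27273 mL/hr
Duration = 140 mL ÷ 15.27273 mL/hr = 9.166667 hr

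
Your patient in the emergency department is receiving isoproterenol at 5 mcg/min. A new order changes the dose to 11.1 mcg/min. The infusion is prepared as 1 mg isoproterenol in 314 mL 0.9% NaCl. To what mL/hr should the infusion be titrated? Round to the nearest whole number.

11.1 mcg/min × 60 min/hr = 666 mcg/hr
Concentration = 1 mg ÷ 314 mL = 0.003184713 mg/mL = 3.184713 mcg/mL
Rate = 666 mcg/hr ÷ 3.184713 mcg/mL = 209.124 mL/hr

209 mL/hr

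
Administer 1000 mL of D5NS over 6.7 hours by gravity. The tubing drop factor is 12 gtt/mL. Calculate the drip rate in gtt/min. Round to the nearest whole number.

1000 mL ÷ (6.7 hr × 60 = 402 min) = 2.487562 mL/min
2.487562 mL/min × 12 gtt/mL = 29.85075 gtt/min

30 gtt/min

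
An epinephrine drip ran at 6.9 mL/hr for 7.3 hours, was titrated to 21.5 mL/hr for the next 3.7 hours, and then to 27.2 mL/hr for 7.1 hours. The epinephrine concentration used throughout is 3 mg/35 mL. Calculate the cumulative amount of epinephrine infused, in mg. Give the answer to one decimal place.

Concentration = 3 mg ÷ 35 mL = 0.08571429 mg/mL
Stage 1: 6.9 mL/hr × 7.3 hr = 50.37 mL → 50.37 mL × 0.08571429 mg/mL = 4.317429 mg
Stage 2: 21.5 mL/hr × 3.7 hr = 79.55 mL → 79.55 mL × 0.08571429 mg/mL = 6.818571 mg
Stage 3: 27.2 mL/hr × 7.1 hr = 193.12 mL → 193.12 mL × 0.08571429 mg/mL = 16.55314 mg
Total = 4.317429 + 6.818571 + 16.55314 = 27.68914 mg

27.7 mg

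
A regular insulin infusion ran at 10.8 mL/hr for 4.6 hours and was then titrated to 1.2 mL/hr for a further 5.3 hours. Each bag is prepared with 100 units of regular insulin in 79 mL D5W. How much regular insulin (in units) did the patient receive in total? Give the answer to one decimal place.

Concentration = 100 units ÷ 79 mL = 1.265823 units/mL
Stage 1: 10.8 mL/hr × 4.6 hr = 49.68 mL → 49.68 mL × 1.265823 units/mL = 62.88608 units
Stage 2: 1.2 mL/hr × 5.3 hr = 6.36 mL → 6.36 mL × 1.265823 units/mL = 8.050633 units
Total = 62.88608 + 8.050633 = 70.93671 units

70.9 units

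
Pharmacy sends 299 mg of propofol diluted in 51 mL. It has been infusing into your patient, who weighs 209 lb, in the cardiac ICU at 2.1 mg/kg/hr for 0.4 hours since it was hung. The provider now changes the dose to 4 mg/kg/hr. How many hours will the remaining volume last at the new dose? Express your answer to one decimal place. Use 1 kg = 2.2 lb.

0.6 hours

Initial rate:
Weight = 209 lb ÷ 2.2 lb/kg = 95 kg
Dose = 2.1 mg/kg/hr × 95 kg = 199.5 mg/hr
Concentration = 299 mg ÷ 51 mL = 5.862745 mg/mL
Rate = 199.5 mg/hr ÷ 5.862745 mg/mL = 34.02843 mL/hr
Volume infused so far = 34.02843 mL/hr × 0.4 hr = 13.61137 mL
Volume remaining = 51 − 13.61137 = 37.38863 mL
New rate:
Dose = 4 mg/kg/hr × 95 kg = 380 mg/hr
Rate = 380 mg/hr ÷ 5.862745 mg/mL = 64.81605 mL/hr
Time remaining = 37.38863 mL ÷ 64.81605 mL/hr = 0.5768421 hr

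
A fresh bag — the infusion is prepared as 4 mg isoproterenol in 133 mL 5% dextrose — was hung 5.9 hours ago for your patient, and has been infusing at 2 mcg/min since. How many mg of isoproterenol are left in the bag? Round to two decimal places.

2 mcg/min × 60 min/hr = 120 mcg/hr
Concentration = 4 mg ÷ 133 mL = 0.03007519 mg/mL = 30.07519 mcg/mL
Rate = 120 mcg/hr ÷ 30.07519 mcg/mL = 3.99 mL/hr
Volume infused = 3.99 mL/hr × 5.9 hr = 23.541 mL
Volume remaining = 133 − 23.541 = 109.459 mL
Drug remaining = 109.459 mL × 30.07519 mcg/mL = 3292 mcg = 3.292 mg

3.29 mg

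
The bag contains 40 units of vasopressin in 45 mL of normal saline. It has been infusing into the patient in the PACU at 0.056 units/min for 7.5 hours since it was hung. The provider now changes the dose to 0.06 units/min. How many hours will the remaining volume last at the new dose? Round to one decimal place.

4.1 hours

Initial rate:
0.056 units/min × 60 min/hr = 3.36 units/hr
Concentration = 40 units ÷ 45 mL = 0.8888889 units/mL
Rate = 3.36 units/hr ÷ 0.8888889 units/mL = 3.78 mL/hr
Volume infused so far = 3.78 mL/hr × 7.5 hr = 28.35 mL
Volume remaining = 45 − 28.35 = 16.65 mL
New rate:
0.06 units/min × 60 min/hr = 3.6 units/hr
Rate = 3.6 units/hr ÷ 0.8888889 units/mL = 4.05 mL/hr
Time remaining = 16.65 mL ÷ 4.05 mL/hr = 4.111111 hr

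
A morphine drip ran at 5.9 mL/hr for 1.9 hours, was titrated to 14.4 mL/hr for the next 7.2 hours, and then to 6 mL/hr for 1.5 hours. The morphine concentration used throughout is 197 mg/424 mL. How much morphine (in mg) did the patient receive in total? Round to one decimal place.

Concentration = 197 mg ÷ 424 mL = 0.4646226 mg/mL
Stage 1: 5.9 mL/hr × 1.9 hr = 11.21 mL → 11.21 mL × 0.4646226 mg/mL = 5.20842 mg
Stage 2: 14.4 mL/hr × 7.2 hr = 103.68 mL → 103.68 mL × 0.4646226 mg/mL = 48.17208 mg
Stage 3: 6 mL/hr × 1.5 hr = 9 mL → 9 mL × 0.4646226 mg/mL = 4.181604 mg
Total = 5.20842 + 48.17208 + 4.181604 = 57.5621 mg

57.6 mg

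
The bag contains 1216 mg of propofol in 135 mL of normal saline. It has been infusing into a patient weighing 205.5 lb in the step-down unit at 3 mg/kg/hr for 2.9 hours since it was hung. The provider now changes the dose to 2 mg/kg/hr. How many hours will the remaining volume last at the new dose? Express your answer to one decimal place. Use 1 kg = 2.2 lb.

Initial rate:
Weight = 205.5 lb ÷ 2.2 lb/kg = 93.40909 kg
Dose = 3 mg/kg/hr × 93.40909 kg = 280.2273 mg/hr
Concentration = 1216 mg ÷ 135 mL = 9.007407 mg/mL
Rate = 280.2273 mg/hr ÷ 9.007407 mg/mL = 31.11076 mL/hr
Volume infused so far = 31.11076 mL/hr × 2.9 hr = 90.2212 mL
Volume remaining = 135 − 90.2212 = 44.7788 mL
New rate:
Dose = 2 mg/kg/hr × 93.40909 kg = 186.8182 mg/hr
Rate = 186.8182 mg/hr ÷ 9.007407 mg/mL = 20.74051 mL/hr
Time remaining = 44.7788 mL ÷ 20.74051 mL/hr = 2.159002 hr

2.2 hours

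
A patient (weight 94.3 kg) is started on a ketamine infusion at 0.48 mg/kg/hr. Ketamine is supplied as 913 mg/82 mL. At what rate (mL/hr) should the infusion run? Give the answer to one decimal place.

4.1 mL/hr

Dose = 0.48 mg/kg/hr × 94.3 kg = 45.264 mg/hr
Concentration = 913 mg ÷ 82 mL = 11.13415 mg/mL
Rate = 45.264 mg/hr ÷ 11.13415 mg/mL = 4.065332 mL/hr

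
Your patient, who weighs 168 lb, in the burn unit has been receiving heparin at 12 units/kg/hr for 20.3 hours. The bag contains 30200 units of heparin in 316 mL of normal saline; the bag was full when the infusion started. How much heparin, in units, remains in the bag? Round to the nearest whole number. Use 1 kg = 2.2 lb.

11598 units

Weight = 168 lb ÷ 2.2 lb/kg = 76.36364 kg
Dose = 12 units/kg/hr × 76.36364 kg = 916.3636 units/hr
Concentration = 30200 units ÷ 316 mL = 95.56962 units/mL
Rate = 916.3636 units/hr ÷ 95.56962 units/mL = 9.588441 mL/hr
Volume infused = 9.588441 mL/hr × 20.3 hr = 194.6453 mL
Volume remaining = 316 − 194.6453 = 121.3547 mL
Drug remaining = 121.3547 mL × 95.56962 units/mL = 11597.82 units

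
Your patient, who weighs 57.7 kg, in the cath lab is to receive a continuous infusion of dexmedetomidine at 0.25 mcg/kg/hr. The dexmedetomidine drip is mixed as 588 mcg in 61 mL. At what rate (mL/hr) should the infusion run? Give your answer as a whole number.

Dose = 0.25 mcg/kg/hr × 57.7 kg = 14.425 mcg/hr
Concentration = 588 mcg ÷ 61 mL = 9.639344 mcg/mL
Rate = 14.425 mcg/hr ÷ 9.639344 mcg/mL = 1.496471 mL/hr

1 mL/hr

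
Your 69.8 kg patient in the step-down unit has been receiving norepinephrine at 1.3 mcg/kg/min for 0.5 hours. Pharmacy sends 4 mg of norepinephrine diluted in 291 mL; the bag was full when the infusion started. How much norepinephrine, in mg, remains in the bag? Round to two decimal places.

Dose = 1.3 mcg/kg/min × 69.8 kg = 90.74 mcg/min
90.74 mcg/min × 60 min/hr = 5444.4 mcg/hr
Concentration = 4 mg ÷ 291 mL = 0.0137457 mg/mL = 13.7457 mcg/mL
Rate = 5444.4 mcg/hr ÷ 13.7457 mcg/mL = 396.0801 mL/hr
Volume infused = 396.0801 mL/hr × 0.5 hr = 198.0401 mL
Volume remaining = 291 − 198.0401 = 92.95995 mL
Drug remaining = 92.95995 mL × 13.7457 mcg/mL = 1277.8 mcg = 1.2778 mg

1.28 mg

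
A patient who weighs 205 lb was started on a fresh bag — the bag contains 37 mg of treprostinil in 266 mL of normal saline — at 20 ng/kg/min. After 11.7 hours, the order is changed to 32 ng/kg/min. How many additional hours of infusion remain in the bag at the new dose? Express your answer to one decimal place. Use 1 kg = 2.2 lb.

199.5 hours

Initial rate:
Weight = 205 lb ÷ 2.2 lb/kg = 93.18182 kg
Dose = 20 ng/kg/min × 93.18182 kg = 1863.636 ng/min
1863.636 ng/min × 60 min/hr = 111818.2 ng/hr
Concentration = 37 mg ÷ 266 mL = 0.1390977 mg/mL = 139097.7 ng/mL
Rate = 111818.2 ng/hr ÷ 139097.7 ng/mL = 0.8038821 mL/hr
Volume infused so far = 0.8038821 mL/hr × 11.7 hr = 9.40542 mL
Volume remaining = 266 − 9.40542 = 256.5946 mL
New rate:
Dose = 32 ng/kg/min × 93.18182 kg = 2981.818 ng/min
2981.818 ng/min × 60 min/hr = 178909.1 ng/hr
Rate = 178909.1 ng/hr ÷ 139097.7 ng/mL = 1.286211 mL/hr
Time remaining = 256.5946 mL ÷ 1.286211 mL/hr = 199.4964 hr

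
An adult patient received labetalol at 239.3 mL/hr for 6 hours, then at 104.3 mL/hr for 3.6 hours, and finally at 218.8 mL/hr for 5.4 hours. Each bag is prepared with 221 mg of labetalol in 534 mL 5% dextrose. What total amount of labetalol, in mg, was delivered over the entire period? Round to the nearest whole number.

Concentration = 221 mg ÷ 534 mL = 0.4138577 mg/mL
Stage 1: 239.3 mL/hr × 6 hr = 1435.8 mL → 1435.8 mL × 0.4138577 mg/mL = 594.2169 mg
Stage 2: 104.3 mL/hr × 3.6 hr = 375.48 mL → 375.48 mL × 0.4138577 mg/mL = 155.3953 mg
Stage 3: 218.8 mL/hr × 5.4 hr = 1181.52 mL → 1181.52 mL × 0.4138577 mg/mL = 488.9811 mg
Total = 594.2169 + 155.3953 + 488.9811 = 1238.593 mg

1239 mg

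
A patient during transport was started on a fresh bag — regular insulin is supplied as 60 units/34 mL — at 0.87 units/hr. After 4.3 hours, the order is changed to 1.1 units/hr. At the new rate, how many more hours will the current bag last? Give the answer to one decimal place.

Initial rate:
Concentration = 60 units ÷ 34 mL = 1.764706 units/mL
Rate = 0.87 units/hr ÷ 1.764706 units/mL = 0.493 mL/hr
Volume infused so far = 0.493 mL/hr × 4.3 hr = 2.1199 mL
Volume remaining = 34 − 2.1199 = 31.8801 mL
New rate:
Rate = 1.1 units/hr ÷ 1.764706 units/mL = 0.6233333 mL/hr
Time remaining = 31.8801 mL ÷ 0.6233333 mL/hr = 51.14455 hr

51.1 hours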